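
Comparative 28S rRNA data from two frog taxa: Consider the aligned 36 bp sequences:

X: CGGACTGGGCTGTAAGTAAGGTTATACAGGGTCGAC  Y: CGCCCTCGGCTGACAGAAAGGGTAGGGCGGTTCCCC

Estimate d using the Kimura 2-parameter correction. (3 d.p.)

Of 36 sites, 1 differences are transitions and 13 are transversions, so P = 1/36 ≈ 0.027778 and Q = 13/36 ≈ 0.361111.
Under the Kimura two-parameter model, d = −½ ln(1 − 2P − Q) − ¼ ln(1 − 2Q).
1 − 2P − Q = 0.583333, giving −½ ln(0.583333) = 0.269499.
1 − 2Q = 0.277778, giving −¼ ln(0.277778) = 0.320233.
d = 0.269499 + 0.320233 = 0.589732.

0.590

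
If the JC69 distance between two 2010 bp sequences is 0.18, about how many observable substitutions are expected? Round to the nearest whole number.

Invert JC69: p = (3/4)(1 − e^(−4d/3)) = 0.75 × (1 − e^(-0.24)) = 0.75 × (1 − 0.786628) = 0.160029.
Expected differing sites = pL ≈ 0.160029 × 2010 = 321.65829 ≈ 322.

322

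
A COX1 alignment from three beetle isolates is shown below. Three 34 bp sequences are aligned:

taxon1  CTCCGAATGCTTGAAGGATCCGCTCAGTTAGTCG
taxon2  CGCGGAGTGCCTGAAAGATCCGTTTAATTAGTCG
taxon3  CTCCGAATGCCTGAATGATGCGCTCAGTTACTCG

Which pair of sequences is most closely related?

taxon1–taxon2: 8/34 differ, p = 0.235, d = 0.282.
taxon1–taxon3: 4/34 differ, p = 0.118, d = 0.128.
taxon2–taxon3: 9/34 differ, p = 0.265, d = 0.326.
The smallest distance is between taxon1 and taxon3.

taxon1 and taxon3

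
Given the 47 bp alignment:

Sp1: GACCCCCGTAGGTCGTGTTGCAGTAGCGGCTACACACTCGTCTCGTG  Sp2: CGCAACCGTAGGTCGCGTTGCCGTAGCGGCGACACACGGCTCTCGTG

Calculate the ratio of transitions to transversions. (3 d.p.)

0.250

Transitions are A↔G and C↔T; transversions are all other mismatches.
Transitions: 2. Transversions: 8.
R = 2/8 = 0.250.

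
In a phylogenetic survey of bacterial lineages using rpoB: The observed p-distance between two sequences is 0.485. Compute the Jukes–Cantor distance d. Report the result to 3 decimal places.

d = −(3/4) ln(1 − 4p/3) = −0.75 ln(1 − 0.646667) = −0.75 ln(0.353333)
  = −0.75 × (-1.040344) = 0.780258 substitutions/site.

0.780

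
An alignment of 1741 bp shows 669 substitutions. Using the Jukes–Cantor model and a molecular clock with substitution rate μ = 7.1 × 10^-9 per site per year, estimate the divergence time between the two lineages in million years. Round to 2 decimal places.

37.93

p = 669/1741 ≈ 0.384262.
d = −(3/4) ln(1 − 4p/3) = −0.75 ln(1 − 0.512349) = −0.75 ln(0.487651)
  = −0.75 × (-0.718155) = 0.538616 substitutions/site.
Under a molecular clock d = 2μt, so t = d/(2μ) = 0.538616 / (2 × 7.1 × 10^-9) = 37.93 million years.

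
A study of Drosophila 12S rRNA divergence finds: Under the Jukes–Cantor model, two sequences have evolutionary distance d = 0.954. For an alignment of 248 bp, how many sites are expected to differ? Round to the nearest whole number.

Invert JC69: p = (3/4)(1 − e^(−4d/3)) = 0.75 × (1 − e^(-1.272)) = 0.75 × (1 − 0.280271) = 0.539797.
Expected differing sites = pL ≈ 0.539797 × 248 = 133.869656 ≈ 134.

134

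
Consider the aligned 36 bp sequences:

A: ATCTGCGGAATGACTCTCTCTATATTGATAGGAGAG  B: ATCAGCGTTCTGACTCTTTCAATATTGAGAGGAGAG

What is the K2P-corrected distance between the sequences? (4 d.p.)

0.2270

Of 36 sites, 1 differences are transitions and 6 are transversions, so P = 1/36 ≈ 0.027778 and Q = 6/36 ≈ 0.166667.
Under the Kimura two-parameter model, d = −½ ln(1 − 2P − Q) − ¼ ln(1 − 2Q).
1 − 2P − Q = 0.777777, giving −½ ln(0.777777) = 0.125658.
1 − 2Q = 0.666666, giving −¼ ln(0.666666) = 0.101367.
d = 0.125658 + 0.101367 = 0.227025.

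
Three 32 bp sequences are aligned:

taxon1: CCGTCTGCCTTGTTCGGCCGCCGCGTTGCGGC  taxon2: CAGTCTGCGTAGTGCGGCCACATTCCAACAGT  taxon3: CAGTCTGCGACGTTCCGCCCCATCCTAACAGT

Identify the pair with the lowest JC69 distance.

taxon2 and taxon3

taxon1–taxon2: 14/32 differ, p = 0.438, d = 0.657.
taxon1–taxon3: 13/32 differ, p = 0.406, d = 0.585.
taxon2–taxon3: 7/32 differ, p = 0.219, d = 0.259.
The smallest distance is between taxon2 and taxon3.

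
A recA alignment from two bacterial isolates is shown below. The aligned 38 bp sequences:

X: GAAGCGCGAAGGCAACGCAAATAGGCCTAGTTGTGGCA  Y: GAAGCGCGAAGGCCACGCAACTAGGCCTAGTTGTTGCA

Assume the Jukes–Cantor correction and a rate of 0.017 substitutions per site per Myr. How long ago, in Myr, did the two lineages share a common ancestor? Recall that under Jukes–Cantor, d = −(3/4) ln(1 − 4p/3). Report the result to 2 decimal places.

2.45

The sequences differ at 3 of 38 sites (14, 21, 35), so p = 3/38 ≈ 0.078947.
d = −(3/4) ln(1 − 4p/3) = −0.75 ln(1 − 0.105263) = −0.75 ln(0.894737)
  = −0.75 × (-0.111225) = 0.083419 substitutions/site.
Under a molecular clock d = 2μt, so t = d/(2μ) = 0.083419 / (2 × 0.017) = 2.45 Myr.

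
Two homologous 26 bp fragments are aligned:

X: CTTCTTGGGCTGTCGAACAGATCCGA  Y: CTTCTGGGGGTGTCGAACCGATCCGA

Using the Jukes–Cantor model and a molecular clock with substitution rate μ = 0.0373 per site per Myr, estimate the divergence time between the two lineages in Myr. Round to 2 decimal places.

1.68

The sequences differ at 3 of 26 sites (6, 10, 19), so p = 3/26 ≈ 0.115385.
d = −(3/4) ln(1 − 4p/3) = −0.75 ln(1 − 0.153847) = −0.75 ln(0.846153)
  = −0.75 × (-0.167055) = 0.125291 substitutions/site.
Under a molecular clock d = 2μt, so t = d/(2μ) = 0.125291 / (2 × 0.0373) = 1.68 Myr.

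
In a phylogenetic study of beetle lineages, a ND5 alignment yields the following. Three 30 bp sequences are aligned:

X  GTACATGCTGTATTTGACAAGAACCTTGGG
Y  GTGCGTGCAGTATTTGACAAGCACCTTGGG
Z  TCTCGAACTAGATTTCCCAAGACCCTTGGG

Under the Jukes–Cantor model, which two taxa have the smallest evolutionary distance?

X and Y

X–Y: 4/30 differ, p = 0.133, d = 0.147.
X–Z: 11/30 differ, p = 0.367, d = 0.503.
Y–Z: 12/30 differ, p = 0.400, d = 0.572.
The smallest distance is between X and Y.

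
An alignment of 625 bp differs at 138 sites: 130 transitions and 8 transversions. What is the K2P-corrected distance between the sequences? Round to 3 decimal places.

0.286

P = 130/625 = 0.208 and Q = 8/625 = 0.0128.
Under the Kimura two-parameter model, d = −½ ln(1 − 2P − Q) − ¼ ln(1 − 2Q).
1 − 2P − Q = 0.5712, giving −½ ln(0.5712) = 0.280008.
1 − 2Q = 0.9744, giving −¼ ln(0.9744) = 0.006483.
d = 0.280008 + 0.006483 = 0.286491.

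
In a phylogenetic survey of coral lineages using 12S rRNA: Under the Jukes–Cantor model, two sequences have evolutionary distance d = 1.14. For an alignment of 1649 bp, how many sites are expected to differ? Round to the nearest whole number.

Invert JC69: p = (3/4)(1 − e^(−4d/3)) = 0.75 × (1 − e^(-1.52)) = 0.75 × (1 − 0.218712) = 0.585966.
Expected differing sites = pL ≈ 0.585966 × 1649 = 966.257934 ≈ 966.

966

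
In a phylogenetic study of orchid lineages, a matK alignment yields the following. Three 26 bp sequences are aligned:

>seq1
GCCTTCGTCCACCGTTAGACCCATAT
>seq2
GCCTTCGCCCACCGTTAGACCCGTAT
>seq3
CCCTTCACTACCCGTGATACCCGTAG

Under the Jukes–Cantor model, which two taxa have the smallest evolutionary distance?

seq1 and seq2

seq1–seq2: 2/26 differ, p = 0.077, d = 0.081.
seq1–seq3: 10/26 differ, p = 0.385, d = 0.539.
seq2–seq3: 8/26 differ, p = 0.308, d = 0.396.
The smallest distance is between seq1 and seq2.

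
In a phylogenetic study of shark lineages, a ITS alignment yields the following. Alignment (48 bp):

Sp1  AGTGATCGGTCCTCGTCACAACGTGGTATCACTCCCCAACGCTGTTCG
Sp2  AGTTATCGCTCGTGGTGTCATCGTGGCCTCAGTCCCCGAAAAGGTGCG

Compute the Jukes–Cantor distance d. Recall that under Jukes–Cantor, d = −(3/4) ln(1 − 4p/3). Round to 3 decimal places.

0.441

The sequences differ at 16 of 48 sites, so p = 16/48 ≈ 0.333333.
d = −(3/4) ln(1 − 4p/3) = −0.75 ln(1 − 0.444444) = −0.75 ln(0.555556)
  = −0.75 × (-0.587786) = 0.440840 substitutions/site.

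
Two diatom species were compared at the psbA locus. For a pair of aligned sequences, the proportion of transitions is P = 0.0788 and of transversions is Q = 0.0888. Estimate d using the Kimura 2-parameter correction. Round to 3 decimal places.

0.190

Under the Kimura two-parameter model, d = −½ ln(1 − 2P − Q) − ¼ ln(1 − 2Q).
1 − 2P − Q = 0.7536, giving −½ ln(0.7536) = 0.141447.
1 − 2Q = 0.8224, giving −¼ ln(0.8224) = 0.048882.
d = 0.141447 + 0.048882 = 0.190329.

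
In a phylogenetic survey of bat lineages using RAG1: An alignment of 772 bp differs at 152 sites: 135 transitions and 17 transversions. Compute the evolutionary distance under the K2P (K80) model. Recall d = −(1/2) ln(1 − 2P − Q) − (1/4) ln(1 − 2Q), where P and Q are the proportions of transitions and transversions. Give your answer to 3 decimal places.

P = 135/772 ≈ 0.17487 and Q = 17/772 ≈ 0.022021.
Under the Kimura two-parameter model, d = −½ ln(1 − 2P − Q) − ¼ ln(1 − 2Q).
1 − 2P − Q = 0.628239, giving −½ ln(0.628239) = 0.232417.
1 − 2Q = 0.955958, giving −¼ ln(0.955958) = 0.011260.
d = 0.232417 + 0.011260 = 0.243677.

0.244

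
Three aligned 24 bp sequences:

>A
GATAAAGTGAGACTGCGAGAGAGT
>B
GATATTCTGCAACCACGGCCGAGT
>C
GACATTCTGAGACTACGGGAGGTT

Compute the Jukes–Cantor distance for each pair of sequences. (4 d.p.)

d(A,B) = 0.6082, d(A,C) = 0.4408, d(B,C) = 0.4408

A–B: 10/24 sites differ → p ≈ 0.416667, d = −0.75 ln(1 − 0.555556) = 0.608198 ≈ 0.6082.
A–C: 8/24 sites differ → p ≈ 0.333333, d = −0.75 ln(1 − 0.444444) = 0.440839 ≈ 0.4408.
B–C: 8/24 sites differ → p ≈ 0.333333, d = −0.75 ln(1 − 0.444444) = 0.440839 ≈ 0.4408.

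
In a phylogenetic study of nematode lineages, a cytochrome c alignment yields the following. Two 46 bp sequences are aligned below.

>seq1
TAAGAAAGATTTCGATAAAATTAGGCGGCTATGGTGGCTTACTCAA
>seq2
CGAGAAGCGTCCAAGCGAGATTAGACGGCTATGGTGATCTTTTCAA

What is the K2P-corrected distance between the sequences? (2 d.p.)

Of 46 sites, 16 differences are transitions and 3 are transversions, so P = 16/46 ≈ 0.347826 and Q = 3/46 ≈ 0.065217.
Under the Kimura two-parameter model, d = −½ ln(1 − 2P − Q) − ¼ ln(1 − 2Q).
1 − 2P − Q = 0.239131, giving −½ ln(0.239131) = 0.715372.
1 − 2Q = 0.869566, giving −¼ ln(0.869566) = 0.034940.
d = 0.715372 + 0.034940 = 0.750312.

0.75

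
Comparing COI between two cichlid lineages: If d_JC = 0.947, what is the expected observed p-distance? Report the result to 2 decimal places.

0.54

p = (3/4)(1 − e^(−4d/3)) = 0.75 × (1 − e^(-1.262667)) = 0.75 × (1 − 0.282899) = 0.537826.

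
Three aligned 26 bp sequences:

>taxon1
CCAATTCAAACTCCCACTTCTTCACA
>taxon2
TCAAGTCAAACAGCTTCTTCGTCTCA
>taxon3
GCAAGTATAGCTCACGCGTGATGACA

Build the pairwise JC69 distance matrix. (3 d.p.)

taxon1–taxon2: 8/26 sites differ → p ≈ 0.307692, d = −0.75 ln(1 − 0.410256) = 0.396050 ≈ 0.396.
taxon1–taxon3: 11/26 sites differ → p ≈ 0.423077, d = −0.75 ln(1 − 0.564103) = 0.622762 ≈ 0.623.
taxon2–taxon3: 14/26 sites differ → p ≈ 0.538462, d = −0.75 ln(1 − 0.717949) = 0.949251 ≈ 0.949.

d(taxon1,taxon2) = 0.396, d(taxon1,taxon3) = 0.623, d(taxon2,taxon3) = 0.949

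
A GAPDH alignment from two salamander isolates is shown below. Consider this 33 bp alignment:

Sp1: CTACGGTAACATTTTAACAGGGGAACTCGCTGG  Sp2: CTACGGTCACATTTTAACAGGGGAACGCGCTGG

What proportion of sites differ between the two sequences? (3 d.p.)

0.061

The sequences differ at 2 of 33 positions (sites 8, 27).
p = 2/33 = 0.060606… ≈ 0.061 (to 3 d.p.).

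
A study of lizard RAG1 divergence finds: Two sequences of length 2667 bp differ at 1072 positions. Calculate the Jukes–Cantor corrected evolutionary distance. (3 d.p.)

0.576

p = 1072/2667 ≈ 0.40195.
d = −(3/4) ln(1 − 4p/3) = −0.75 ln(1 − 0.535933) = −0.75 ln(0.464067)
  = −0.75 × (-0.767726) = 0.575795 substitutions/site.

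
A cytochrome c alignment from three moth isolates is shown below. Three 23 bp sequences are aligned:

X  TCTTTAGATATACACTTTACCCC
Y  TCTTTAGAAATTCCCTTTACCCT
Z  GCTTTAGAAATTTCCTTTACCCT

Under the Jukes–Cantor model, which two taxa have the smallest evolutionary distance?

Y and Z

X–Y: 4/23 differ, p = 0.174, d = 0.198.
X–Z: 6/23 differ, p = 0.261, d = 0.321.
Y–Z: 2/23 differ, p = 0.087, d = 0.092.
The smallest distance is between Y and Z.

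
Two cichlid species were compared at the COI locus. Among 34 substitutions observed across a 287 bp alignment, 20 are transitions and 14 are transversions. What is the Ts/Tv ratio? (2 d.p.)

R = 20/14 = 1.428571… ≈ 1.43 (to 2 d.p.).

1.43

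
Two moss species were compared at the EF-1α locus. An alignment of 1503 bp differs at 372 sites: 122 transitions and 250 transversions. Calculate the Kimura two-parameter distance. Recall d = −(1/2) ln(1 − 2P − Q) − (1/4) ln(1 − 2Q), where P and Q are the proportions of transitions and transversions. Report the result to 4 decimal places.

0.3004

P = 122/1503 ≈ 0.081171 and Q = 250/1503 ≈ 0.166334.
Under the Kimura two-parameter model, d = −½ ln(1 − 2P − Q) − ¼ ln(1 − 2Q).
1 − 2P − Q = 0.671324, giving −½ ln(0.671324) = 0.199252.
1 − 2Q = 0.667332, giving −¼ ln(0.667332) = 0.101117.
d = 0.199252 + 0.101117 = 0.300369.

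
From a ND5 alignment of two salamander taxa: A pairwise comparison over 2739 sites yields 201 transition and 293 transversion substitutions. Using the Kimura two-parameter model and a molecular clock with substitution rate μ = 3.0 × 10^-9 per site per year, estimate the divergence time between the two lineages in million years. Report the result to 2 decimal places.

P = 201/2739 ≈ 0.073384 and Q = 293/2739 ≈ 0.106973.
Under the Kimura two-parameter model, d = −½ ln(1 − 2P − Q) − ¼ ln(1 − 2Q).
1 − 2P − Q = 0.746259, giving −½ ln(0.746259) = 0.146341.
1 − 2Q = 0.786054, giving −¼ ln(0.786054) = 0.060182.
d = 0.146341 + 0.060182 = 0.206523.
Under a molecular clock d = 2μt, so t = d/(2μ) = 0.206523 / (2 × 3.0 × 10^-9) = 34.42 million years.

34.42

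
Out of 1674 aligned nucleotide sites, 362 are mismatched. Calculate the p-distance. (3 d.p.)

p = 362/1674 = 0.216248… ≈ 0.216 (to 3 d.p.).

0.216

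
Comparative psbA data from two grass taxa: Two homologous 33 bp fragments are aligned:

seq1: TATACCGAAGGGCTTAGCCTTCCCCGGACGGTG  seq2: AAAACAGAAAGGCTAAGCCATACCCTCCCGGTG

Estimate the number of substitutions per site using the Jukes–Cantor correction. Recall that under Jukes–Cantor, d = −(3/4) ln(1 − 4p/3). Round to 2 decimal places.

0.39

The sequences differ at 10 of 33 sites (1, 3, 6, 10, 15, 20, 22, 26, 27, 28), so p = 10/33 ≈ 0.30303.
d = −(3/4) ln(1 − 4p/3) = −0.75 ln(1 − 0.40404) = −0.75 ln(0.59596)
  = −0.75 × (-0.517582) = 0.388187 substitutions/site.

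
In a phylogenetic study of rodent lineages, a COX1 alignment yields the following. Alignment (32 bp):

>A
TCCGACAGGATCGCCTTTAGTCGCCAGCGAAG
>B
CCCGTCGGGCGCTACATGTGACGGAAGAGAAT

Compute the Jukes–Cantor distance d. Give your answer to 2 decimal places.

The sequences differ at 15 of 32 sites, so p = 15/32 = 0.46875.
d = −(3/4) ln(1 − 4p/3) = −0.75 ln(1 − 0.625) = −0.75 ln(0.375)
  = −0.75 × (-0.980829) = 0.735622 substitutions/site.

0.74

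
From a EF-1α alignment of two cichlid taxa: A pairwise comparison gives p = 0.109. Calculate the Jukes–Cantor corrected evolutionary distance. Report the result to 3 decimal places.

d = −(3/4) ln(1 − 4p/3) = −0.75 ln(1 − 0.145333) = −0.75 ln(0.854667)
  = −0.75 × (-0.157043) = 0.117782 substitutions/site.

0.118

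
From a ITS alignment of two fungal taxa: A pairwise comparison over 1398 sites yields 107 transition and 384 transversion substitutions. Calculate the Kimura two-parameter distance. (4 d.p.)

P = 107/1398 ≈ 0.076538 and Q = 384/1398 ≈ 0.274678.
Under the Kimura two-parameter model, d = −½ ln(1 − 2P − Q) − ¼ ln(1 − 2Q).
1 − 2P − Q = 0.572246, giving −½ ln(0.572246) = 0.279093.
1 − 2Q = 0.450644, giving −¼ ln(0.450644) = 0.199269.
d = 0.279093 + 0.199269 = 0.478362.

0.4784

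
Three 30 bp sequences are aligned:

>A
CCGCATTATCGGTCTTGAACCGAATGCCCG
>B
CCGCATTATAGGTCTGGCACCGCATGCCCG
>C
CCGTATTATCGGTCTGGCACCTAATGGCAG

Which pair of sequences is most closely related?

A–B: 4/30 differ, p = 0.133, d = 0.147.
A–C: 6/30 differ, p = 0.200, d = 0.233.
B–C: 6/30 differ, p = 0.200, d = 0.233.
The smallest distance is between A and B.

A and B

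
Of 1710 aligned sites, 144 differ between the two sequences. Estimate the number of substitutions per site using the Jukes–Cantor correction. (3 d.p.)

0.089

p = 144/1710 ≈ 0.084211.
d = −(3/4) ln(1 − 4p/3) = −0.75 ln(1 − 0.112281) = −0.75 ln(0.887719)
  = −0.75 × (-0.119100) = 0.089325 substitutions/site.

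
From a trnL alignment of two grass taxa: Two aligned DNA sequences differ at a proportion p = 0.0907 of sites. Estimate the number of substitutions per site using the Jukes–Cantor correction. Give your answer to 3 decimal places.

d = −(3/4) ln(1 − 4p/3) = −0.75 ln(1 − 0.120933) = −0.75 ln(0.879067)
  = −0.75 × (-0.128894) = 0.096671 substitutions/site.

0.097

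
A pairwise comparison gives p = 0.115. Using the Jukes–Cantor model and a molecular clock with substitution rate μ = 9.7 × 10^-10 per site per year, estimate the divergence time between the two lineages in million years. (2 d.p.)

d = −(3/4) ln(1 − 4p/3) = −0.75 ln(1 − 0.153333) = −0.75 ln(0.846667)
  = −0.75 × (-0.166448) = 0.124836 substitutions/site.
Under a molecular clock d = 2μt, so t = d/(2μ) = 0.124836 / (2 × 9.7 × 10^-10) = 64.35 million years.

64.35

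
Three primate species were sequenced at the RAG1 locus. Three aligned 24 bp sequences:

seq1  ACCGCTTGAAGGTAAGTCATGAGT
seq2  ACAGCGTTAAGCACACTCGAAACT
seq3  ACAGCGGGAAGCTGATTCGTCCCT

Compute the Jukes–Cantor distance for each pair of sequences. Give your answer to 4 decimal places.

seq1–seq2: 11/24 sites differ → p ≈ 0.458333, d = −0.75 ln(1 − 0.611111) = 0.708346 ≈ 0.7083.
seq1–seq3: 10/24 sites differ → p ≈ 0.416667, d = −0.75 ln(1 − 0.555556) = 0.608198 ≈ 0.6082.
seq2–seq3: 8/24 sites differ → p ≈ 0.333333, d = −0.75 ln(1 − 0.444444) = 0.440839 ≈ 0.4408.

d(seq1,seq2) = 0.7083, d(seq1,seq3) = 0.6082, d(seq2,seq3) = 0.4408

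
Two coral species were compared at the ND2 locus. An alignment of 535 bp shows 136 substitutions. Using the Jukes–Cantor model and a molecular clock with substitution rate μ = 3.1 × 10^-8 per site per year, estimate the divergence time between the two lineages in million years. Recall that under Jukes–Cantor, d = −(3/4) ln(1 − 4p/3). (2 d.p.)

5.01

p = 136/535 ≈ 0.254206.
d = −(3/4) ln(1 − 4p/3) = −0.75 ln(1 − 0.338941) = −0.75 ln(0.661059)
  = −0.75 × (-0.413912) = 0.310434 substitutions/site.
Under a molecular clock d = 2μt, so t = d/(2μ) = 0.310434 / (2 × 3.1 × 10^-8) = 5.01 million years.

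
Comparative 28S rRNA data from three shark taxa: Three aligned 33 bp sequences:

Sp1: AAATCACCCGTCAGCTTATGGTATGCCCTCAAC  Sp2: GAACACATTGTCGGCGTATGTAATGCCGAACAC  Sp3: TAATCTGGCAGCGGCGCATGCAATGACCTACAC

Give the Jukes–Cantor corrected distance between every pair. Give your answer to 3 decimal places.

Sp1–Sp2: 15/33 sites differ → p ≈ 0.454545, d = −0.75 ln(1 − 0.60606) = 0.698667 ≈ 0.699.
Sp1–Sp3: 14/33 sites differ → p ≈ 0.424242, d = −0.75 ln(1 − 0.565656) = 0.625439 ≈ 0.625.
Sp2–Sp3: 14/33 sites differ → p ≈ 0.424242, d = −0.75 ln(1 − 0.565656) = 0.625439 ≈ 0.625.

d(Sp1,Sp2) = 0.699, d(Sp1,Sp3) = 0.625, d(Sp2,Sp3) = 0.625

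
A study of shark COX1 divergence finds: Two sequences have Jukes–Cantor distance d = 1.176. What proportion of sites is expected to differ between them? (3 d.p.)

p = (3/4)(1 − e^(−4d/3)) = 0.75 × (1 − e^(-1.568)) = 0.75 × (1 − 0.208462) = 0.593654.

0.594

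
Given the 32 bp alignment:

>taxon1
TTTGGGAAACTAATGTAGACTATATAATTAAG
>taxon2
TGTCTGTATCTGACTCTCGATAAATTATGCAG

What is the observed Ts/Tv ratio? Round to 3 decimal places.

0.308

Transitions are A↔G and C↔T; transversions are all other mismatches.
Transitions: 4. Transversions: 13.
R = 4/13 = 0.307692… ≈ 0.308 (to 3 d.p.).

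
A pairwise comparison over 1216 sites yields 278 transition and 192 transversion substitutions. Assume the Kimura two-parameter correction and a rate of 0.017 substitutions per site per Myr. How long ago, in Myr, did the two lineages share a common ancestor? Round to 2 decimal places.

16.83

P = 278/1216 ≈ 0.228618 and Q = 192/1216 ≈ 0.157895.
Under the Kimura two-parameter model, d = −½ ln(1 − 2P − Q) − ¼ ln(1 − 2Q).
1 − 2P − Q = 0.384869, giving −½ ln(0.384869) = 0.477426.
1 − 2Q = 0.68421, giving −¼ ln(0.68421) = 0.094873.
d = 0.477426 + 0.094873 = 0.572299.
Under a molecular clock d = 2μt, so t = d/(2μ) = 0.572299 / (2 × 0.017) = 16.83 Myr.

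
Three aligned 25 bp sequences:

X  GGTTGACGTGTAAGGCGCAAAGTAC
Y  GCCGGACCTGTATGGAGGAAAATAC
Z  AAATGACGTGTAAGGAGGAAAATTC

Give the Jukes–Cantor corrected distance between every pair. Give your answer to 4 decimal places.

d(X,Y) = 0.4172, d(X,Z) = 0.3505, d(Y,Z) = 0.3505

X–Y: 8/25 sites differ → p = 0.32, d = −0.75 ln(1 − 0.426667) = 0.417216 ≈ 0.4172.
X–Z: 7/25 sites differ → p = 0.28, d = −0.75 ln(1 − 0.373333) = 0.350505 ≈ 0.3505.
Y–Z: 7/25 sites differ → p = 0.28, d = −0.75 ln(1 − 0.373333) = 0.350505 ≈ 0.3505.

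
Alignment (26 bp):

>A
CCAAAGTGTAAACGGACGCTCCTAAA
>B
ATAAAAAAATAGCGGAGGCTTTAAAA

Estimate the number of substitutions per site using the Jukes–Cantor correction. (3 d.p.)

0.717

The sequences differ at 12 of 26 sites, so p = 12/26 ≈ 0.461538.
d = −(3/4) ln(1 − 4p/3) = −0.75 ln(1 − 0.615384) = −0.75 ln(0.384616)
  = −0.75 × (-0.955510) = 0.716633 substitutions/site.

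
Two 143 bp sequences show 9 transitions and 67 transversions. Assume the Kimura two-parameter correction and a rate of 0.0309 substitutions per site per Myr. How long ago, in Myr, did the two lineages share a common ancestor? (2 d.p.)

18.49

P = 9/143 ≈ 0.062937 and Q = 67/143 ≈ 0.468531.
Under the Kimura two-parameter model, d = −½ ln(1 − 2P − Q) − ¼ ln(1 − 2Q).
1 − 2P − Q = 0.405595, giving −½ ln(0.405595) = 0.451200.
1 − 2Q = 0.062938, giving −¼ ln(0.062938) = 0.691401.
d = 0.451200 + 0.691401 = 1.142601.
Under a molecular clock d = 2μt, so t = d/(2μ) = 1.142601 / (2 × 0.0309) = 18.49 Myr.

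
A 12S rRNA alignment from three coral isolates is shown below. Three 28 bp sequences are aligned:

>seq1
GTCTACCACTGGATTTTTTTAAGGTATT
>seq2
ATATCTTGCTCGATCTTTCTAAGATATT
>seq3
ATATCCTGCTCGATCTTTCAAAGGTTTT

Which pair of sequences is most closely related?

seq1–seq2: 10/28 differ, p = 0.357, d = 0.485.
seq1–seq3: 10/28 differ, p = 0.357, d = 0.485.
seq2–seq3: 4/28 differ, p = 0.143, d = 0.158.
The smallest distance is between seq2 and seq3.

seq2 and seq3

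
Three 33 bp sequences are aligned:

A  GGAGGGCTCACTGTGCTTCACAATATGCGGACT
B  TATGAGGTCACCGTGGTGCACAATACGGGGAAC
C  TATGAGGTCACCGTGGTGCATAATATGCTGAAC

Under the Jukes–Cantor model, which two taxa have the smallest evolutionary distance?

A–B: 12/33 differ, p = 0.364, d = 0.497.
A–C: 12/33 differ, p = 0.364, d = 0.497.
B–C: 4/33 differ, p = 0.121, d = 0.132.
The smallest distance is between B and C.

B and C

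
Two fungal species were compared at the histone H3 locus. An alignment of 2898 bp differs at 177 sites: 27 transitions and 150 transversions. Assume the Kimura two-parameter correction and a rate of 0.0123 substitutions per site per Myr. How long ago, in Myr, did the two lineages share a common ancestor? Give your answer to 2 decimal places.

2.59

P = 27/2898 ≈ 0.009317 and Q = 150/2898 ≈ 0.05176.
Under the Kimura two-parameter model, d = −½ ln(1 − 2P − Q) − ¼ ln(1 − 2Q).
1 − 2P − Q = 0.929606, giving −½ ln(0.929606) = 0.036497.
1 − 2Q = 0.89648, giving −¼ ln(0.89648) = 0.027320.
d = 0.036497 + 0.027320 = 0.063817.
Under a molecular clock d = 2μt, so t = d/(2μ) = 0.063817 / (2 × 0.0123) = 2.59 Myr.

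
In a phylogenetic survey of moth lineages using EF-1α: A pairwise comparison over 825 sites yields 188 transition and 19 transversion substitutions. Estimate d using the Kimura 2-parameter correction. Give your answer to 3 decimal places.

0.338

P = 188/825 ≈ 0.227879 and Q = 19/825 ≈ 0.02303.
Under the Kimura two-parameter model, d = −½ ln(1 − 2P − Q) − ¼ ln(1 − 2Q).
1 − 2P − Q = 0.521212, giving −½ ln(0.521212) = 0.325799.
1 − 2Q = 0.95394, giving −¼ ln(0.95394) = 0.011789.
d = 0.325799 + 0.011789 = 0.337588.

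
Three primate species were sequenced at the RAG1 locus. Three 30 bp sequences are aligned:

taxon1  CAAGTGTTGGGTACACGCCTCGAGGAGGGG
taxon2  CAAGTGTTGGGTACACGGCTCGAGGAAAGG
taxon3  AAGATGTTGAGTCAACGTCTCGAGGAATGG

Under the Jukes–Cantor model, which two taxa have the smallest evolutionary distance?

taxon1 and taxon2

taxon1–taxon2: 3/30 differ, p = 0.100, d = 0.107.
taxon1–taxon3: 9/30 differ, p = 0.300, d = 0.383.
taxon2–taxon3: 8/30 differ, p = 0.267, d = 0.330.
The smallest distance is between taxon1 and taxon2.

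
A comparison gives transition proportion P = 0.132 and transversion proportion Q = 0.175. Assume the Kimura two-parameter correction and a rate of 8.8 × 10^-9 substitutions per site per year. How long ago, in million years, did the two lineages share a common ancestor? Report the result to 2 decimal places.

Under the Kimura two-parameter model, d = −½ ln(1 − 2P − Q) − ¼ ln(1 − 2Q).
1 − 2P − Q = 0.561, giving −½ ln(0.561) = 0.289017.
1 − 2Q = 0.65, giving −¼ ln(0.65) = 0.107696.
d = 0.289017 + 0.107696 = 0.396713.
Under a molecular clock d = 2μt, so t = d/(2μ) = 0.396713 / (2 × 8.8 × 10^-9) = 22.54 million years.

22.54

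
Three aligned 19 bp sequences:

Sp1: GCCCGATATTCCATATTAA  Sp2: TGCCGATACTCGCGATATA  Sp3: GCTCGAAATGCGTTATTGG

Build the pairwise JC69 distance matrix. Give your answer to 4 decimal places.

d(Sp1,Sp2) = 0.6181, d(Sp1,Sp3) = 0.5068, d(Sp2,Sp3) = 1.1086

Sp1–Sp2: 8/19 sites differ → p ≈ 0.421053, d = −0.75 ln(1 − 0.561404) = 0.618132 ≈ 0.6181.
Sp1–Sp3: 7/19 sites differ → p ≈ 0.368421, d = −0.75 ln(1 − 0.491228) = 0.506816 ≈ 0.5068.
Sp2–Sp3: 11/19 sites differ → p ≈ 0.578947, d = −0.75 ln(1 − 0.771929) = 1.108574 ≈ 1.1086.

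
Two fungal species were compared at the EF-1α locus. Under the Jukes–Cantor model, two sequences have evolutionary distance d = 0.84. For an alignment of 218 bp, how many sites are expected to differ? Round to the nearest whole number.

Invert JC69: p = (3/4)(1 − e^(−4d/3)) = 0.75 × (1 − e^(-1.12)) = 0.75 × (1 − 0.326280) = 0.505290.
Expected differing sites = pL ≈ 0.505290 × 218 = 110.15322 ≈ 110.

110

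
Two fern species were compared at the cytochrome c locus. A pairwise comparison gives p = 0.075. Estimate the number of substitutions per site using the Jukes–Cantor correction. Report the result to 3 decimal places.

0.079

d = −(3/4) ln(1 − 4p/3) = −0.75 ln(1 − 0.1) = −0.75 ln(0.9)
  = −0.75 × (-0.105361) = 0.079021 substitutions/site.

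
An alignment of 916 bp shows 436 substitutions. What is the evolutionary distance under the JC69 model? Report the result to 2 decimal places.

p = 436/916 ≈ 0.475983.
d = −(3/4) ln(1 − 4p/3) = −0.75 ln(1 − 0.634644) = −0.75 ln(0.365356)
  = −0.75 × (-1.006883) = 0.755162 substitutions/site.

0.76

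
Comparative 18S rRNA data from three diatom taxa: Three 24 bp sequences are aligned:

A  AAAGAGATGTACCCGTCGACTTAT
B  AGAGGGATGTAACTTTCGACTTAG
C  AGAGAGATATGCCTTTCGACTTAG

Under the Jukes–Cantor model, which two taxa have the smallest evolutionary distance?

A–B: 6/24 differ, p = 0.250, d = 0.304.
A–C: 6/24 differ, p = 0.250, d = 0.304.
B–C: 4/24 differ, p = 0.167, d = 0.188.
The smallest distance is between B and C.

B and C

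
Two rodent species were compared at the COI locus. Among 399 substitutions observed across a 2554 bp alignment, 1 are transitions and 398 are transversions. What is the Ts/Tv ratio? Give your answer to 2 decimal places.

R = 1/398 = 0.002512… ≈ 0.00 (to 2 d.p.).

0.00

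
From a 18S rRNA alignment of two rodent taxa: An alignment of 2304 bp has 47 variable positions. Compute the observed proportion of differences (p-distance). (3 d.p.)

p = 47/2304 = 0.020399… ≈ 0.020 (to 3 d.p.).

0.020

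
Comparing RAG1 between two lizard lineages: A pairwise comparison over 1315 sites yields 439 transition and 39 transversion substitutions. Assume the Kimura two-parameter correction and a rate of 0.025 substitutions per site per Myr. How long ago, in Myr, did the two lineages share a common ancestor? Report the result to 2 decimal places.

P = 439/1315 ≈ 0.33384 and Q = 39/1315 ≈ 0.029658.
Under the Kimura two-parameter model, d = −½ ln(1 − 2P − Q) − ¼ ln(1 − 2Q).
1 − 2P − Q = 0.302662, giving −½ ln(0.302662) = 0.597569.
1 − 2Q = 0.940684, giving −¼ ln(0.940684) = 0.015287.
d = 0.597569 + 0.015287 = 0.612856.
Under a molecular clock d = 2μt, so t = d/(2μ) = 0.612856 / (2 × 0.025) = 12.26 Myr.

12.26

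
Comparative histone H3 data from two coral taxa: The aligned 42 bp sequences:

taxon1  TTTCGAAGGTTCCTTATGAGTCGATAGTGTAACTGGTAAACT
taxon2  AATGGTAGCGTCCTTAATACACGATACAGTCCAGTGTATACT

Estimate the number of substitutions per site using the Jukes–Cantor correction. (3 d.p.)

The sequences differ at 18 of 42 sites, so p = 18/42 ≈ 0.428571.
d = −(3/4) ln(1 − 4p/3) = −0.75 ln(1 − 0.571428) = −0.75 ln(0.428572)
  = −0.75 × (-0.847297) = 0.635473 substitutions/site.

0.635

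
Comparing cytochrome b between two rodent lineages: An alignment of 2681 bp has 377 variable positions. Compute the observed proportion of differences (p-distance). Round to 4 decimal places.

p = 377/2681 = 0.140619… ≈ 0.1406 (to 4 d.p.).

0.1406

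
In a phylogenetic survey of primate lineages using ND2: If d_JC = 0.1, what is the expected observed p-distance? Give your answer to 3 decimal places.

0.094

p = (3/4)(1 − e^(−4d/3)) = 0.75 × (1 − e^(-0.133333)) = 0.75 × (1 − 0.875174) = 0.093620.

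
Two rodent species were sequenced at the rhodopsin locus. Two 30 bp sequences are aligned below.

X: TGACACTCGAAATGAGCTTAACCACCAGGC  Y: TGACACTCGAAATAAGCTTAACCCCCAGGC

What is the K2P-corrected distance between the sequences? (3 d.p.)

Of 30 sites, 1 differences are transitions and 1 are transversions, so P = 1/30 ≈ 0.033333 and Q = 1/30 ≈ 0.033333.
Under the Kimura two-parameter model, d = −½ ln(1 − 2P − Q) − ¼ ln(1 − 2Q).
1 − 2P − Q = 0.900001, giving −½ ln(0.900001) = 0.052680.
1 − 2Q = 0.933334, giving −¼ ln(0.933334) = 0.017248.
d = 0.052680 + 0.017248 = 0.069928.

0.070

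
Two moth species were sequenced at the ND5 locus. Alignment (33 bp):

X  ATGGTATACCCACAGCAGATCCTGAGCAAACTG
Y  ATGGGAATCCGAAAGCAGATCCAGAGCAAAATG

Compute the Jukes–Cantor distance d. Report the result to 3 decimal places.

0.249

The sequences differ at 7 of 33 sites (5, 7, 8, 11, 13, 23, 31), so p = 7/33 ≈ 0.212121.
d = −(3/4) ln(1 − 4p/3) = −0.75 ln(1 − 0.282828) = −0.75 ln(0.717172)
  = −0.75 × (-0.332440) = 0.249330 substitutions/site.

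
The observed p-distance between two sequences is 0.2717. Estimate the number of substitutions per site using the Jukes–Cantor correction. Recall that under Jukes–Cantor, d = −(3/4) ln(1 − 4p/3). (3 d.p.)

0.337

d = −(3/4) ln(1 − 4p/3) = −0.75 ln(1 − 0.362267) = −0.75 ln(0.637733)
  = −0.75 × (-0.449836) = 0.337377 substitutions/site.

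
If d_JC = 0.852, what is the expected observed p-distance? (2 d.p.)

0.51

p = (3/4)(1 − e^(−4d/3)) = 0.75 × (1 − e^(-1.136)) = 0.75 × (1 − 0.321101) = 0.509174.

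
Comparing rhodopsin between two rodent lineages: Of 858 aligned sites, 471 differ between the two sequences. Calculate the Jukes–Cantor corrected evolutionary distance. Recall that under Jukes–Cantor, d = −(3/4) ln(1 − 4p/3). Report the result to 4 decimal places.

0.9874

p = 471/858 ≈ 0.548951.
d = −(3/4) ln(1 − 4p/3) = −0.75 ln(1 − 0.731935) = −0.75 ln(0.268065)
  = −0.75 × (-1.316526) = 0.987395 substitutions/site.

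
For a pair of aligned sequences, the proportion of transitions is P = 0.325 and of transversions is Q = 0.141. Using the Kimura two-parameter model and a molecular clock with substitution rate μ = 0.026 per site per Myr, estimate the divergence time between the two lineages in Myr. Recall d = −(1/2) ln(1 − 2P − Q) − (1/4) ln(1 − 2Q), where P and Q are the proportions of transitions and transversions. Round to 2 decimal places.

16.64

Under the Kimura two-parameter model, d = −½ ln(1 − 2P − Q) − ¼ ln(1 − 2Q).
1 − 2P − Q = 0.209, giving −½ ln(0.209) = 0.782711.
1 − 2Q = 0.718, giving −¼ ln(0.718) = 0.082821.
d = 0.782711 + 0.082821 = 0.865532.
Under a molecular clock d = 2μt, so t = d/(2μ) = 0.865532 / (2 × 0.026) = 16.64 Myr.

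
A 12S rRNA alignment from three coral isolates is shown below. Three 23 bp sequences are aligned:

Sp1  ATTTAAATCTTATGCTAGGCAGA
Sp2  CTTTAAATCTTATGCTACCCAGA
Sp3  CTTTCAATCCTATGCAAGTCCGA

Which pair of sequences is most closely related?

Sp1 and Sp2

Sp1–Sp2: 3/23 differ, p = 0.130, d = 0.143.
Sp1–Sp3: 6/23 differ, p = 0.261, d = 0.321.
Sp2–Sp3: 6/23 differ, p = 0.261, d = 0.321.
The smallest distance is between Sp1 and Sp2.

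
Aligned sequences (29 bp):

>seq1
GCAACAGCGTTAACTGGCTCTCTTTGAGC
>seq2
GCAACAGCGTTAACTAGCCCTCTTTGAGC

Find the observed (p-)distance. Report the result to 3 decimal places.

The sequences differ at 2 of 29 positions (sites 16, 19).
p = 2/29 = 0.068965… ≈ 0.069 (to 3 d.p.).

0.069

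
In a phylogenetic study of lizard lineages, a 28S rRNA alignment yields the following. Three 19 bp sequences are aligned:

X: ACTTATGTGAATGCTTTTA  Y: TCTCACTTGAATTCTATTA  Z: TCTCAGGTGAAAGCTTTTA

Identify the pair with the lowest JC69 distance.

X and Z

X–Y: 6/19 differ, p = 0.316, d = 0.410.
X–Z: 4/19 differ, p = 0.211, d = 0.247.
Y–Z: 5/19 differ, p = 0.263, d = 0.324.
The smallest distance is between X and Z.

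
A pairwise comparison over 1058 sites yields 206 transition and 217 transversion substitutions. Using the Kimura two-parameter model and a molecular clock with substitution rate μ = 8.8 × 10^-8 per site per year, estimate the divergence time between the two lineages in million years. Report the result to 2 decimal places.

3.31

P = 206/1058 ≈ 0.194707 and Q = 217/1058 ≈ 0.205104.
Under the Kimura two-parameter model, d = −½ ln(1 − 2P − Q) − ¼ ln(1 − 2Q).
1 − 2P − Q = 0.405482, giving −½ ln(0.405482) = 0.451339.
1 − 2Q = 0.589792, giving −¼ ln(0.589792) = 0.131996.
d = 0.451339 + 0.131996 = 0.583335.
Under a molecular clock d = 2μt, so t = d/(2μ) = 0.583335 / (2 × 8.8 × 10^-8) = 3.31 million years.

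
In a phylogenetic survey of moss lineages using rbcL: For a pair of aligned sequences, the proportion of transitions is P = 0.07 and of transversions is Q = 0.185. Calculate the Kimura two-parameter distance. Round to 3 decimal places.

0.312

Under the Kimura two-parameter model, d = −½ ln(1 − 2P − Q) − ¼ ln(1 − 2Q).
1 − 2P − Q = 0.675, giving −½ ln(0.675) = 0.196521.
1 − 2Q = 0.63, giving −¼ ln(0.63) = 0.115509.
d = 0.196521 + 0.115509 = 0.312030.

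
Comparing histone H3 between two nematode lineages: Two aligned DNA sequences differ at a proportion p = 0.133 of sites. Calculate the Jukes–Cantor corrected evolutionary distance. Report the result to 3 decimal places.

d = −(3/4) ln(1 − 4p/3) = −0.75 ln(1 − 0.177333) = −0.75 ln(0.822667)
  = −0.75 × (-0.195204) = 0.146403 substitutions/site.

0.146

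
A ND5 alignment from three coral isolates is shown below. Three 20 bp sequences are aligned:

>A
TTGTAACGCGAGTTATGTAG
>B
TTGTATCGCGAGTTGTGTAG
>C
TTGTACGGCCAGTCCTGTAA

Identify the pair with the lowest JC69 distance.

A–B: 2/20 differ, p = 0.100, d = 0.107.
A–C: 6/20 differ, p = 0.300, d = 0.383.
B–C: 6/20 differ, p = 0.300, d = 0.383.
The smallest distance is between A and B.

A and B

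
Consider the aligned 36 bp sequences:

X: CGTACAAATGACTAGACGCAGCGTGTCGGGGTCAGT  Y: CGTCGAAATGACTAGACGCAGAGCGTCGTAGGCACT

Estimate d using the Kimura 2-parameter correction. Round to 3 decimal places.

0.264

Of 36 sites, 2 differences are transitions and 6 are transversions, so P = 2/36 ≈ 0.055556 and Q = 6/36 ≈ 0.166667.
Under the Kimura two-parameter model, d = −½ ln(1 − 2P − Q) − ¼ ln(1 − 2Q).
1 − 2P − Q = 0.722221, giving −½ ln(0.722221) = 0.162712.
1 − 2Q = 0.666666, giving −¼ ln(0.666666) = 0.101367.
d = 0.162712 + 0.101367 = 0.264079.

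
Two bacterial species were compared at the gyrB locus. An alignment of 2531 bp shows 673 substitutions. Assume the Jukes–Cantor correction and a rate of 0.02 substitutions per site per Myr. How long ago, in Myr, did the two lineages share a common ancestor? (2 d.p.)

p = 673/2531 ≈ 0.265903.
d = −(3/4) ln(1 − 4p/3) = −0.75 ln(1 − 0.354537) = −0.75 ln(0.645463)
  = −0.75 × (-0.437787) = 0.328340 substitutions/site.
Under a molecular clock d = 2μt, so t = d/(2μ) = 0.328340 / (2 × 0.02) = 8.21 Myr.

8.21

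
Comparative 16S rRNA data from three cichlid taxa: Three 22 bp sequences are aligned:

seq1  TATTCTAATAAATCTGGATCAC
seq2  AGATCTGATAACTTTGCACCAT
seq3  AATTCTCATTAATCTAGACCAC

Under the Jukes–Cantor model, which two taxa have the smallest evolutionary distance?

seq1 and seq3

seq1–seq2: 9/22 differ, p = 0.409, d = 0.591.
seq1–seq3: 5/22 differ, p = 0.227, d = 0.271.
seq2–seq3: 9/22 differ, p = 0.409, d = 0.591.
The smallest distance is between seq1 and seq3.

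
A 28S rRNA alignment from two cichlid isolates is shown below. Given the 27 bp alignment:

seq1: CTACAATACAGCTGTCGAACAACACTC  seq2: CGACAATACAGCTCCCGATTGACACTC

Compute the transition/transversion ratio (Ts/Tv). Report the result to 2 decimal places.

Transitions are A↔G and C↔T; transversions are all other mismatches.
Transitions: 3. Transversions: 3.
R = 3/3 = 1.00.

1.00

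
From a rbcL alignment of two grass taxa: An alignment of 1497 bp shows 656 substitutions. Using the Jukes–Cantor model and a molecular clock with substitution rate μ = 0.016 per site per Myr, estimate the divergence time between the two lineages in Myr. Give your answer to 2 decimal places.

p = 656/1497 ≈ 0.43821.
d = −(3/4) ln(1 − 4p/3) = −0.75 ln(1 − 0.58428) = −0.75 ln(0.41572)
  = −0.75 × (-0.877743) = 0.658307 substitutions/site.
Under a molecular clock d = 2μt, so t = d/(2μ) = 0.658307 / (2 × 0.016) = 20.57 Myr.

20.57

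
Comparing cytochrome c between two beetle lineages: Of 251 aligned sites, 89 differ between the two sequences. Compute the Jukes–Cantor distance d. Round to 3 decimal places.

0.480

p = 89/251 ≈ 0.354582.
d = −(3/4) ln(1 − 4p/3) = −0.75 ln(1 − 0.472776) = −0.75 ln(0.527224)
  = −0.75 × (-0.640130) = 0.480098 substitutions/site.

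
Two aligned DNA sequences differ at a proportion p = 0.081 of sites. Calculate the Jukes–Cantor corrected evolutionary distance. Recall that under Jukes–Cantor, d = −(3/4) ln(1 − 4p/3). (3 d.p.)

d = −(3/4) ln(1 − 4p/3) = −0.75 ln(1 − 0.108) = −0.75 ln(0.892)
  = −0.75 × (-0.114289) = 0.085717 substitutions/site.

0.086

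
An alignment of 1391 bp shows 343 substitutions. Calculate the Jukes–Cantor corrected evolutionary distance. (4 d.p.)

0.2990

p = 343/1391 ≈ 0.246585.
d = −(3/4) ln(1 − 4p/3) = −0.75 ln(1 − 0.32878) = −0.75 ln(0.67122)
  = −0.75 × (-0.398658) = 0.298994 substitutions/site.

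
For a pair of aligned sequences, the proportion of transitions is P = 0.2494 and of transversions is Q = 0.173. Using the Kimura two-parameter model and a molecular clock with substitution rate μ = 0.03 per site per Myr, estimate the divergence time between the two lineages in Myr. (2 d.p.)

11.05

Under the Kimura two-parameter model, d = −½ ln(1 − 2P − Q) − ¼ ln(1 − 2Q).
1 − 2P − Q = 0.3282, giving −½ ln(0.3282) = 0.557066.
1 − 2Q = 0.654, giving −¼ ln(0.654) = 0.106162.
d = 0.557066 + 0.106162 = 0.663228.
Under a molecular clock d = 2μt, so t = d/(2μ) = 0.663228 / (2 × 0.03) = 11.05 Myr.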